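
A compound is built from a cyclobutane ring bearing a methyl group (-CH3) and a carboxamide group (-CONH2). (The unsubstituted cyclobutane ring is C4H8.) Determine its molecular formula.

C6H11NO

Atom tally by fragment:
  cyclobutane ring core → C:4 H:8
  (− 2 ring H displaced by substituents)
  + CH3 → C:1 H:3
  + CONH2 → C:1 H:2 O:1 N:1
Element totals:
  C: 6
  H: 11
  N: 1
  O: 1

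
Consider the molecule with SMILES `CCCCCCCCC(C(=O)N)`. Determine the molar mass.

171.28 g/mol

Atom tally by fragment:
  CH3 → C:1 H:3
  CH2 → C:1 H:2
  CH2 → C:1 H:2
  CH2 → C:1 H:2
  CH2 → C:1 H:2
  CH2 → C:1 H:2
  CH2 → C:1 H:2
  CH2 → C:1 H:2
  CH2CONH2 → C:2 H:4 O:1 N:1
Element totals:
  C: 10
  H: 21
  N: 1
  O: 1
Molecular formula: C10H21NO.
  M = 10(12.011) + 21(1.008) + 14.007 + 15.999
    = 120.110 + 21.168 + 14.007 + 15.999 = 171.284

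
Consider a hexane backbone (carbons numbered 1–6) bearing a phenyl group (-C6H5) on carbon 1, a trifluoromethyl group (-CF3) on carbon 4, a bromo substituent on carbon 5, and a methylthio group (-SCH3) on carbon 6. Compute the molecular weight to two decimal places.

355.26 g/mol

Atom tally by fragment:
  C6H5CH2 → C:7 H:7
  CH2 → C:1 H:2
  CH2 → C:1 H:2
  CH(CF3) → C:2 H:1 F:3
  CH(Br) → C:1 H:1 Br:1
  CH2SCH3 → C:2 H:5 S:1
Element totals:
  C: 14
  H: 18
  Br: 1
  F: 3
  S: 1
Molecular formula: C14H18BrF3S.
  M = 14(12.011) + 18(1.008) + 79.904 + 3(18.998) + 32.06
    = 168.154 + 18.144 + 79.904 + 56.994 + 32.060 = 355.256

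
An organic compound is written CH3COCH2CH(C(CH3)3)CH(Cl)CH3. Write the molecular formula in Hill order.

Element totals:
  C: 10
  H: 19
  Cl: 1
  O: 1

C10H19ClO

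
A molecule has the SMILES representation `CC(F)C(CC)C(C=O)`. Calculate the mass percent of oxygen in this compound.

12.10%

Atom tally by fragment:
  CH3 → C:1 H:3
  CH(F) → C:1 H:1 F:1
  CH(C2H5) → C:3 H:6
  CH2CHO → C:2 H:3 O:1
Element totals:
  C: 7
  H: 13
  F: 1
  O: 1
Molecular formula: C7H13FO.
Molar mass = 132.178 g/mol.
Mass from O: 1 × 15.999 = 15.999 g/mol.
%O = 15.999 / 132.178 × 100 = 12.10%.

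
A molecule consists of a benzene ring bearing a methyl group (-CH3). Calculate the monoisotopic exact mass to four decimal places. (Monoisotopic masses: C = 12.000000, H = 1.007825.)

Atom tally by fragment:
  benzene ring core → C:6 H:6
  (− 1 ring H displaced by substituents)
  + CH3 → C:1 H:3
Element totals:
  C: 7
  H: 8
Molecular formula: C7H8.
  M = 7(12.0) + 8(1.007825)
    = 84.000000 + 8.062600 = 92.062600

92.0626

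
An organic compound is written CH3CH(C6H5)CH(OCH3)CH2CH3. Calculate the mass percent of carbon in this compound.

Element totals:
  C: 12
  H: 18
  O: 1
Molecular formula: C12H18O.
Molar mass = 178.275 g/mol.
Mass from C: 12 × 12.011 = 144.132 g/mol.
%C = 144.132 / 178.275 × 100 = 80.85%.

80.85%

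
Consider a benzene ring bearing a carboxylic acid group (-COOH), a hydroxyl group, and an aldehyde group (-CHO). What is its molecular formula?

C8H6O4

Atom tally by fragment:
  benzene ring core → C:6 H:6
  (− 3 ring H displaced by substituents)
  + COOH → C:1 H:1 O:2
  + OH → O:1 H:1
  + CHO → C:1 H:1 O:1
Element totals:
  C: 8
  H: 6
  O: 4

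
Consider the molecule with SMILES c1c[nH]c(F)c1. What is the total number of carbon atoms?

4

Atom tally by fragment:
  pyrrole ring core → C:4 H:5 N:1
  (− 1 ring H displaced by substituents)
  + F → F:1
Element totals:
  C: 4
  H: 4
  F: 1
  N: 1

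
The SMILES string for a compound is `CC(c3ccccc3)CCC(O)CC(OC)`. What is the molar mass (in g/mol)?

Atom tally by fragment:
  CH3 → C:1 H:3
  CH(C6H5) → C:7 H:6
  CH2 → C:1 H:2
  CH2 → C:1 H:2
  CH(OH) → C:1 H:2 O:1
  CH2 → C:1 H:2
  CH2OCH3 → C:2 H:5 O:1
Element totals:
  C: 14
  H: 22
  O: 2
Molecular formula: C14H22O2.
  M = 14(12.011) + 22(1.008) + 2(15.999)
    = 168.154 + 22.176 + 31.998 = 222.328

222.33 g/mol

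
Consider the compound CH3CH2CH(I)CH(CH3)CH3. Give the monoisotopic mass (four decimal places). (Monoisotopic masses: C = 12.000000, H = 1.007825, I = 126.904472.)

212.0062

Element totals:
  C: 6
  H: 13
  I: 1
Molecular formula: C6H13I.
  M = 6(12.0) + 13(1.007825) + 126.904472
    = 72.000000 + 13.101725 + 126.904472 = 212.006197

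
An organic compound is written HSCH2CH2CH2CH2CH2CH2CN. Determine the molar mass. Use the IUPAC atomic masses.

143.25 g/mol

Atom tally by fragment:
  HSCH2 → C:1 H:3 S:1
  CH2 → C:1 H:2
  CH2 → C:1 H:2
  CH2 → C:1 H:2
  CH2 → C:1 H:2
  CH2CN → C:2 H:2 N:1
Element totals:
  C: 7
  H: 13
  N: 1
  S: 1
Molecular formula: C7H13NS.
  M = 7(12.011) + 13(1.008) + 14.007 + 32.06
    = 84.077 + 13.104 + 14.007 + 32.060 = 143.248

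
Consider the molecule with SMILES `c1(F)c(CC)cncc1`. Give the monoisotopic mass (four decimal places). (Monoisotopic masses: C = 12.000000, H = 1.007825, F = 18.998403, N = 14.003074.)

125.0641

Atom tally by fragment:
  pyridine ring core → C:5 H:5 N:1
  (− 2 ring H displaced by substituents)
  + F → F:1
  + C2H5 → C:2 H:5
Element totals:
  C: 7
  H: 8
  F: 1
  N: 1
Molecular formula: C7H8FN.
  M = 7(12.0) + 8(1.007825) + 18.998403 + 14.003074
    = 84.000000 + 8.062600 + 18.998403 + 14.003074 = 125.064077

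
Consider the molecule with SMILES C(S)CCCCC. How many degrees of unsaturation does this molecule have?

Atom tally by fragment:
  HSCH2 → C:1 H:3 S:1
  CH2 → C:1 H:2
  CH2 → C:1 H:2
  CH2 → C:1 H:2
  CH2 → C:1 H:2
  CH3 → C:1 H:3
Element totals:
  C: 6
  H: 14
  S: 1
Molecular formula: C6H14S.
DoU = (2C + 2 + N − H − X) / 2 = (2·6 + 2 + 0 − 14 − 0) / 2 = 0.

0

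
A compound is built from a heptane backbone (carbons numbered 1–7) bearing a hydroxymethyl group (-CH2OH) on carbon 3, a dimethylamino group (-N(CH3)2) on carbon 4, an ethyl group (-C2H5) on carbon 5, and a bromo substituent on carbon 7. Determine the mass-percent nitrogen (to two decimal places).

Atom tally by fragment:
  CH3 → C:1 H:3
  CH2 → C:1 H:2
  CH(CH2OH) → C:2 H:4 O:1
  CH(N(CH3)2) → C:3 H:7 N:1
  CH(C2H5) → C:3 H:6
  CH2 → C:1 H:2
  CH2Br → C:1 H:2 Br:1
Element totals:
  C: 12
  H: 26
  Br: 1
  N: 1
  O: 1
Molecular formula: C12H26BrNO.
Molar mass = 280.250 g/mol.
Mass from N: 1 × 14.007 = 14.007 g/mol.
%N = 14.007 / 280.250 × 100 = 5.00%.

5.00%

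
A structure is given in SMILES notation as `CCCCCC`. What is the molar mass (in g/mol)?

86.18 g/mol

Atom tally by fragment:
  CH3 → C:1 H:3
  CH2 → C:1 H:2
  CH2 → C:1 H:2
  CH2 → C:1 H:2
  CH2 → C:1 H:2
  CH3 → C:1 H:3
Element totals:
  C: 6
  H: 14
Molecular formula: C6H14.
  M = 6(12.011) + 14(1.008)
    = 72.066 + 14.112 = 86.178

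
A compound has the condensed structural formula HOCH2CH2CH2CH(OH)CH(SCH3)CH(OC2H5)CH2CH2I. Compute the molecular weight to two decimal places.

362.27 g/mol

Atom tally by fragment:
  HOCH2CH2 → C:2 H:5 O:1
  CH2 → C:1 H:2
  CH(OH) → C:1 H:2 O:1
  CH(SCH3) → C:2 H:4 S:1
  CH(OC2H5) → C:3 H:6 O:1
  CH2 → C:1 H:2
  CH2I → C:1 H:2 I:1
Element totals:
  C: 11
  H: 23
  I: 1
  O: 3
  S: 1
Molecular formula: C11H23IO3S.
  M = 11(12.011) + 23(1.008) + 126.904 + 3(15.999) + 32.06
    = 132.121 + 23.184 + 126.904 + 47.997 + 32.060 = 362.266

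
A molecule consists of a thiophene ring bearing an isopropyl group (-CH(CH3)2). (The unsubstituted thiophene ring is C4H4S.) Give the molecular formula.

Atom tally by fragment:
  thiophene ring core → C:4 H:4 S:1
  (− 1 ring H displaced by substituents)
  + CH(CH3)2 → C:3 H:7
Element totals:
  C: 7
  H: 10
  S: 1

C7H10S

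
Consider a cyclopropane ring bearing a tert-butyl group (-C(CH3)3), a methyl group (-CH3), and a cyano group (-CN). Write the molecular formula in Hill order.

Atom tally by fragment:
  cyclopropane ring core → C:3 H:6
  (− 3 ring H displaced by substituents)
  + C(CH3)3 → C:4 H:9
  + CH3 → C:1 H:3
  + CN → C:1 N:1
Element totals:
  C: 9
  H: 15
  N: 1

C9H15N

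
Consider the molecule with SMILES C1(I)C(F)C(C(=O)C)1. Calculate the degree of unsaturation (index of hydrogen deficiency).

Atom tally by fragment:
  cyclopropane ring core → C:3 H:6
  (− 3 ring H displaced by substituents)
  + I → I:1
  + F → F:1
  + COCH3 → C:2 H:3 O:1
Element totals:
  C: 5
  H: 6
  F: 1
  I: 1
  O: 1
Molecular formula: C5H6FIO.
DoU = (2C + 2 + N − H − X) / 2 = (2·5 + 2 + 0 − 6 − 2) / 2 = 2.

2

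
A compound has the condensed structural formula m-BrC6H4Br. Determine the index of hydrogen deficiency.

Atom tally by fragment:
  benzene ring core → C:6 H:6
  (− 2 ring H displaced by substituents)
  + Br → Br:1
  + Br → Br:1
Element totals:
  C: 6
  H: 4
  Br: 2
Molecular formula: C6H4Br2.
DoU = (2C + 2 + N − H − X) / 2 = (2·6 + 2 + 0 − 4 − 2) / 2 = 4.

4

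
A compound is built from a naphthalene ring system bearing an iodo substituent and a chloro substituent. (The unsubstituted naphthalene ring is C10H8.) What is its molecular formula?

Atom tally by fragment:
  naphthalene ring system core → C:10 H:8
  (− 2 ring H displaced by substituents)
  + I → I:1
  + Cl → Cl:1
Element totals:
  C: 10
  H: 6
  Cl: 1
  I: 1

C10H6ClI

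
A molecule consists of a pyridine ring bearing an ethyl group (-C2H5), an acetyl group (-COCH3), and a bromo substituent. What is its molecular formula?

Atom tally by fragment:
  pyridine ring core → C:5 H:5 N:1
  (− 3 ring H displaced by substituents)
  + C2H5 → C:2 H:5
  + COCH3 → C:2 H:3 O:1
  + Br → Br:1
Element totals:
  C: 9
  H: 10
  Br: 1
  N: 1
  O: 1

C9H10BrNO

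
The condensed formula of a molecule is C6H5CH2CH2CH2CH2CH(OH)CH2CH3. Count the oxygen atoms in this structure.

1

Element totals:
  C: 13
  H: 20
  O: 1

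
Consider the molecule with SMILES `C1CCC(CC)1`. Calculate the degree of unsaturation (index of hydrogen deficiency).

Atom tally by fragment:
  cyclobutane ring core → C:4 H:8
  (− 1 ring H displaced by substituents)
  + C2H5 → C:2 H:5
Element totals:
  C: 6
  H: 12
Molecular formula: C6H12.
DoU = (2C + 2 + N − H − X) / 2 = (2·6 + 2 + 0 − 12 − 0) / 2 = 1.

1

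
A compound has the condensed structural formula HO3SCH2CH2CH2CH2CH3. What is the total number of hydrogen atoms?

12

Element totals:
  C: 5
  H: 12
  O: 3
  S: 1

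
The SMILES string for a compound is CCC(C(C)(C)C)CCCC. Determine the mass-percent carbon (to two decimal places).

84.52%

Atom tally by fragment:
  CH3 → C:1 H:3
  CH2 → C:1 H:2
  CH(C(CH3)3) → C:5 H:10
  CH2 → C:1 H:2
  CH2 → C:1 H:2
  CH2 → C:1 H:2
  CH3 → C:1 H:3
Element totals:
  C: 11
  H: 24
Molecular formula: C11H24.
Molar mass = 156.313 g/mol.
Mass from C: 11 × 12.011 = 132.121 g/mol.
%C = 132.121 / 156.313 × 100 = 84.52%.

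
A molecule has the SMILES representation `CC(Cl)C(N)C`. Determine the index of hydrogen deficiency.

0

Atom tally by fragment:
  CH3 → C:1 H:3
  CH(Cl) → C:1 H:1 Cl:1
  CH(NH2) → C:1 H:3 N:1
  CH3 → C:1 H:3
Element totals:
  C: 4
  H: 10
  Cl: 1
  N: 1
Molecular formula: C4H10ClN.
DoU = (2C + 2 + N − H − X) / 2 = (2·4 + 2 + 1 − 10 − 1) / 2 = 0.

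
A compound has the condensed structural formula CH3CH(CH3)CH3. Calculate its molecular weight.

58.12 g/mol

Atom tally by fragment:
  CH3 → C:1 H:3
  CH(CH3) → C:2 H:4
  CH3 → C:1 H:3
Element totals:
  C: 4
  H: 10
Molecular formula: C4H10.
  M = 4(12.011) + 10(1.008)
    = 48.044 + 10.080 = 58.124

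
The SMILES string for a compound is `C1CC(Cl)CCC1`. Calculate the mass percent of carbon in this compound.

Atom tally by fragment:
  cyclohexane ring core → C:6 H:12
  (− 1 ring H displaced by substituents)
  + Cl → Cl:1
Element totals:
  C: 6
  H: 11
  Cl: 1
Molecular formula: C6H11Cl.
Molar mass = 118.604 g/mol.
Mass from C: 6 × 12.011 = 72.066 g/mol.
%C = 72.066 / 118.604 × 100 = 60.76%.

60.76%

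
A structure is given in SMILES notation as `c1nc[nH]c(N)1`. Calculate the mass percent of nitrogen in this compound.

50.57%

Atom tally by fragment:
  imidazole ring core → C:3 H:4 N:2
  (− 1 ring H displaced by substituents)
  + NH2 → N:1 H:2
Element totals:
  C: 3
  H: 5
  N: 3
Molecular formula: C3H5N3.
Molar mass = 83.094 g/mol.
Mass from N: 3 × 14.007 = 42.021 g/mol.
%N = 42.021 / 83.094 × 100 = 50.57%.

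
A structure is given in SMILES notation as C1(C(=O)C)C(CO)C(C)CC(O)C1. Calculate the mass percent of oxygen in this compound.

25.77%

Atom tally by fragment:
  cyclohexane ring core → C:6 H:12
  (− 4 ring H displaced by substituents)
  + COCH3 → C:2 H:3 O:1
  + CH2OH → C:1 H:3 O:1
  + CH3 → C:1 H:3
  + OH → O:1 H:1
Element totals:
  C: 10
  H: 18
  O: 3
Molecular formula: C10H18O3.
Molar mass = 186.251 g/mol.
Mass from O: 3 × 15.999 = 47.997 g/mol.
%O = 47.997 / 186.251 × 100 = 25.77%.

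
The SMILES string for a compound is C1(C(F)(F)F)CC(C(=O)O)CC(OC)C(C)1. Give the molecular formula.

C10H15F3O3

Atom tally by fragment:
  cyclohexane ring core → C:6 H:12
  (− 4 ring H displaced by substituents)
  + CF3 → C:1 F:3
  + COOH → C:1 H:1 O:2
  + OCH3 → C:1 H:3 O:1
  + CH3 → C:1 H:3
Element totals:
  C: 10
  H: 15
  F: 3
  O: 3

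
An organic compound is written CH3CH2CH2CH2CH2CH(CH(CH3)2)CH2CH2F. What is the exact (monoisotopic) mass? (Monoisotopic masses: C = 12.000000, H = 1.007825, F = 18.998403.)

174.1784

Atom tally by fragment:
  CH3 → C:1 H:3
  CH2 → C:1 H:2
  CH2 → C:1 H:2
  CH2 → C:1 H:2
  CH2 → C:1 H:2
  CH(CH(CH3)2) → C:4 H:8
  CH2 → C:1 H:2
  CH2F → C:1 H:2 F:1
Element totals:
  C: 11
  H: 23
  F: 1
Molecular formula: C11H23F.
  M = 11(12.0) + 23(1.007825) + 18.998403
    = 132.000000 + 23.179975 + 18.998403 = 174.178378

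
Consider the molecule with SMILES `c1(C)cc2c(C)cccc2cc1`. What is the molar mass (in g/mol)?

156.23 g/mol

Atom tally by fragment:
  naphthalene ring system core → C:10 H:8
  (− 2 ring H displaced by substituents)
  + CH3 → C:1 H:3
  + CH3 → C:1 H:3
Element totals:
  C: 12
  H: 12
Molecular formula: C12H12.
  M = 12(12.011) + 12(1.008)
    = 144.132 + 12.096 = 156.228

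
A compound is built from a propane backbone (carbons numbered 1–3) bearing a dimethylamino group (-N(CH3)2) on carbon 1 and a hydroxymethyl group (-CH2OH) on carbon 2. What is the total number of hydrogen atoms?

Atom tally by fragment:
  (CH3)2NCH2 → C:3 H:8 N:1
  CH(CH2OH) → C:2 H:4 O:1
  CH3 → C:1 H:3
Element totals:
  C: 6
  H: 15
  N: 1
  O: 1

15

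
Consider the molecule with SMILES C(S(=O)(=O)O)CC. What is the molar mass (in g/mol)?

124.15 g/mol

Atom tally by fragment:
  HO3SCH2 → C:1 H:3 S:1 O:3
  CH2 → C:1 H:2
  CH3 → C:1 H:3
Element totals:
  C: 3
  H: 8
  O: 3
  S: 1
Molecular formula: C3H8O3S.
  M = 3(12.011) + 8(1.008) + 3(15.999) + 32.06
    = 36.033 + 8.064 + 47.997 + 32.060 = 124.154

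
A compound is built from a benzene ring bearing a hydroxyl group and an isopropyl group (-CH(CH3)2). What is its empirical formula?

C9H12O

Atom tally by fragment:
  benzene ring core → C:6 H:6
  (− 2 ring H displaced by substituents)
  + OH → O:1 H:1
  + CH(CH3)2 → C:3 H:7
Element totals:
  C: 9
  H: 12
  O: 1
Molecular formula: C9H12O.
gcd of subscripts (9, 12, 1) = 1, so the empirical formula equals the molecular formula.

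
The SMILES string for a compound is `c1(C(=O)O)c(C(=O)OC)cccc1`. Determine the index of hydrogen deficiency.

Atom tally by fragment:
  benzene ring core → C:6 H:6
  (− 2 ring H displaced by substituents)
  + COOH → C:1 H:1 O:2
  + COOCH3 → C:2 H:3 O:2
Element totals:
  C: 9
  H: 8
  O: 4
Molecular formula: C9H8O4.
DoU = (2C + 2 + N − H − X) / 2 = (2·9 + 2 + 0 − 8 − 0) / 2 = 6.

6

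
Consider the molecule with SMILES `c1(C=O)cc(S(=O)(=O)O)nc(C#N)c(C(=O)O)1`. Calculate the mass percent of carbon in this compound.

37.51%

Atom tally by fragment:
  pyridine ring core → C:5 H:5 N:1
  (− 4 ring H displaced by substituents)
  + CHO → C:1 H:1 O:1
  + SO3H → S:1 O:3 H:1
  + CN → C:1 N:1
  + COOH → C:1 H:1 O:2
Element totals:
  C: 8
  H: 4
  N: 2
  O: 6
  S: 1
Molecular formula: C8H4N2O6S.
Molar mass = 256.188 g/mol.
Mass from C: 8 × 12.011 = 96.088 g/mol.
%C = 96.088 / 256.188 × 100 = 37.51%.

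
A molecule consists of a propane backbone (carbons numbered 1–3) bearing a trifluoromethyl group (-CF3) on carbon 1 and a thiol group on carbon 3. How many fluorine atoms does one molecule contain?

Atom tally by fragment:
  F3CCH2 → C:2 H:2 F:3
  CH2 → C:1 H:2
  CH2SH → C:1 H:3 S:1
Element totals:
  C: 4
  H: 7
  F: 3
  S: 1

3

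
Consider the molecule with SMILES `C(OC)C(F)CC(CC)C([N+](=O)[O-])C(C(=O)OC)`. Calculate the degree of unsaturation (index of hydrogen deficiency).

Atom tally by fragment:
  CH3OCH2 → C:2 H:5 O:1
  CH(F) → C:1 H:1 F:1
  CH2 → C:1 H:2
  CH(C2H5) → C:3 H:6
  CH(NO2) → C:1 H:1 N:1 O:2
  CH2COOCH3 → C:3 H:5 O:2
Element totals:
  C: 11
  H: 20
  F: 1
  N: 1
  O: 5
Molecular formula: C11H20FNO5.
DoU = (2C + 2 + N − H − X) / 2 = (2·11 + 2 + 1 − 20 − 1) / 2 = 2.

2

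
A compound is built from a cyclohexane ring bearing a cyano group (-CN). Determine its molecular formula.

Atom tally by fragment:
  cyclohexane ring core → C:6 H:12
  (− 1 ring H displaced by substituents)
  + CN → C:1 N:1
Element totals:
  C: 7
  H: 11
  N: 1

C7H11N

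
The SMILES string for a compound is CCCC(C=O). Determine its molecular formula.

Atom tally by fragment:
  CH3 → C:1 H:3
  CH2 → C:1 H:2
  CH2 → C:1 H:2
  CH2CHO → C:2 H:3 O:1
Element totals:
  C: 5
  H: 10
  O: 1

C5H10O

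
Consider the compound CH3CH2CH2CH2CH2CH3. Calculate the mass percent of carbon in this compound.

Atom tally by fragment:
  CH3 → C:1 H:3
  CH2 → C:1 H:2
  CH2 → C:1 H:2
  CH2 → C:1 H:2
  CH2 → C:1 H:2
  CH3 → C:1 H:3
Element totals:
  C: 6
  H: 14
Molecular formula: C6H14.
Molar mass = 86.178 g/mol.
Mass from C: 6 × 12.011 = 72.066 g/mol.
%C = 72.066 / 86.178 × 100 = 83.62%.

83.62%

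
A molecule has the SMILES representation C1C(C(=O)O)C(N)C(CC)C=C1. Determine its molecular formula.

Atom tally by fragment:
  cyclohexene ring core → C:6 H:10
  (− 3 ring H displaced by substituents)
  + COOH → C:1 H:1 O:2
  + NH2 → N:1 H:2
  + C2H5 → C:2 H:5
Element totals:
  C: 9
  H: 15
  N: 1
  O: 2

C9H15NO2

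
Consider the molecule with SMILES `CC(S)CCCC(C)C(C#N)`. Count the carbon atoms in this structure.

9

Atom tally by fragment:
  CH3 → C:1 H:3
  CH(SH) → C:1 H:2 S:1
  CH2 → C:1 H:2
  CH2 → C:1 H:2
  CH2 → C:1 H:2
  CH(CH3) → C:2 H:4
  CH2CN → C:2 H:2 N:1
Element totals:
  C: 9
  H: 17
  N: 1
  S: 1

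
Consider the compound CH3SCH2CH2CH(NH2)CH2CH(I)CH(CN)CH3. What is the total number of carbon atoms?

9

Atom tally by fragment:
  CH3SCH2 → C:2 H:5 S:1
  CH2 → C:1 H:2
  CH(NH2) → C:1 H:3 N:1
  CH2 → C:1 H:2
  CH(I) → C:1 H:1 I:1
  CH(CN) → C:2 H:1 N:1
  CH3 → C:1 H:3
Element totals:
  C: 9
  H: 17
  I: 1
  N: 2
  S: 1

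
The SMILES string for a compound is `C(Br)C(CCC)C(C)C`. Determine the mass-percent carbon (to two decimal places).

Atom tally by fragment:
  BrCH2 → C:1 H:2 Br:1
  CH(CH2CH2CH3) → C:4 H:8
  CH(CH3) → C:2 H:4
  CH3 → C:1 H:3
Element totals:
  C: 8
  H: 17
  Br: 1
Molecular formula: C8H17Br.
Molar mass = 193.128 g/mol.
Mass from C: 8 × 12.011 = 96.088 g/mol.
%C = 96.088 / 193.128 × 100 = 49.75%.

49.75%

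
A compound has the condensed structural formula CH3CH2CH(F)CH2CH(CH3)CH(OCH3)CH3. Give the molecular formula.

Element totals:
  C: 9
  H: 19
  F: 1
  O: 1

C9H19FO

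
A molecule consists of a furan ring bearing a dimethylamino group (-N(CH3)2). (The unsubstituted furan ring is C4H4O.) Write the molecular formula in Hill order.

C6H9NO

Atom tally by fragment:
  furan ring core → C:4 H:4 O:1
  (− 1 ring H displaced by substituents)
  + N(CH3)2 → N:1 C:2 H:6
Element totals:
  C: 6
  H: 9
  N: 1
  O: 1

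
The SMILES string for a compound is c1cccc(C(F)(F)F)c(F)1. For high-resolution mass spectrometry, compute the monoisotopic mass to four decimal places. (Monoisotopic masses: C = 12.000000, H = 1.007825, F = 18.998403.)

Atom tally by fragment:
  benzene ring core → C:6 H:6
  (− 2 ring H displaced by substituents)
  + CF3 → C:1 F:3
  + F → F:1
Element totals:
  C: 7
  H: 4
  F: 4
Molecular formula: C7H4F4.
  M = 7(12.0) + 4(1.007825) + 4(18.998403)
    = 84.000000 + 4.031300 + 75.993612 = 164.024912

164.0249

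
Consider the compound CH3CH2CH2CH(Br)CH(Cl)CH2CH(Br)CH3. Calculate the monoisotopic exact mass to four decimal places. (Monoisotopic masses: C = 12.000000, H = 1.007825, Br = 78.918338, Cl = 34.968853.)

Atom tally by fragment:
  CH3 → C:1 H:3
  CH2 → C:1 H:2
  CH2 → C:1 H:2
  CH(Br) → C:1 H:1 Br:1
  CH(Cl) → C:1 H:1 Cl:1
  CH2 → C:1 H:2
  CH(Br) → C:1 H:1 Br:1
  CH3 → C:1 H:3
Element totals:
  C: 8
  H: 15
  Br: 2
  Cl: 1
Molecular formula: C8H15Br2Cl.
  M = 8(12.0) + 15(1.007825) + 2(78.918338) + 34.968853
    = 96.000000 + 15.117375 + 157.836676 + 34.968853 = 303.922904

303.9229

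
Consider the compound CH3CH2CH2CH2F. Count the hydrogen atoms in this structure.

9

Atom tally by fragment:
  CH3 → C:1 H:3
  CH2 → C:1 H:2
  CH2 → C:1 H:2
  CH2F → C:1 H:2 F:1
Element totals:
  C: 4
  H: 9
  F: 1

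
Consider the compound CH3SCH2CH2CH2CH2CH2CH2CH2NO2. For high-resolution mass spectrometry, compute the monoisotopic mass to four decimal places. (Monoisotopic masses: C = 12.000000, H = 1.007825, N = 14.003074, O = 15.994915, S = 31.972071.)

Atom tally by fragment:
  CH3SCH2 → C:2 H:5 S:1
  CH2 → C:1 H:2
  CH2 → C:1 H:2
  CH2 → C:1 H:2
  CH2 → C:1 H:2
  CH2 → C:1 H:2
  CH2NO2 → C:1 H:2 N:1 O:2
Element totals:
  C: 8
  H: 17
  N: 1
  O: 2
  S: 1
Molecular formula: C8H17NO2S.
  M = 8(12.0) + 17(1.007825) + 14.003074 + 2(15.994915) + 31.972071
    = 96.000000 + 17.133025 + 14.003074 + 31.989830 + 31.972071 = 191.098000

191.0980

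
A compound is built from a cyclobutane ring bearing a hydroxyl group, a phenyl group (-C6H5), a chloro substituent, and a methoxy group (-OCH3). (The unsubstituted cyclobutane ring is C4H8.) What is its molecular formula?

C11H13ClO2

Atom tally by fragment:
  cyclobutane ring core → C:4 H:8
  (− 4 ring H displaced by substituents)
  + OH → O:1 H:1
  + C6H5 → C:6 H:5
  + Cl → Cl:1
  + OCH3 → C:1 H:3 O:1
Element totals:
  C: 11
  H: 13
  Cl: 1
  O: 2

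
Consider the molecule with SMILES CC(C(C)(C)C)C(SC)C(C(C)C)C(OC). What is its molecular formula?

Atom tally by fragment:
  CH3 → C:1 H:3
  CH(C(CH3)3) → C:5 H:10
  CH(SCH3) → C:2 H:4 S:1
  CH(CH(CH3)2) → C:4 H:8
  CH2OCH3 → C:2 H:5 O:1
Element totals:
  C: 14
  H: 30
  O: 1
  S: 1

C14H30OS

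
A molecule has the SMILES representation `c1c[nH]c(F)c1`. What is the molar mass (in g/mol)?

Atom tally by fragment:
  pyrrole ring core → C:4 H:5 N:1
  (− 1 ring H displaced by substituents)
  + F → F:1
Element totals:
  C: 4
  H: 4
  F: 1
  N: 1
Molecular formula: C4H4FN.
  M = 4(12.011) + 4(1.008) + 18.998 + 14.007
    = 48.044 + 4.032 + 18.998 + 14.007 = 85.081

85.08 g/mol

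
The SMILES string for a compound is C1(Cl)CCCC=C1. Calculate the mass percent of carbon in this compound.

Atom tally by fragment:
  cyclohexene ring core → C:6 H:10
  (− 1 ring H displaced by substituents)
  + Cl → Cl:1
Element totals:
  C: 6
  H: 9
  Cl: 1
Molecular formula: C6H9Cl.
Molar mass = 116.588 g/mol.
Mass from C: 6 × 12.011 = 72.066 g/mol.
%C = 72.066 / 116.588 × 100 = 61.81%.

61.81%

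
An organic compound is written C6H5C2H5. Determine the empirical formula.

Atom tally by fragment:
  benzene ring core → C:6 H:6
  (− 1 ring H displaced by substituents)
  + C2H5 → C:2 H:5
Element totals:
  C: 8
  H: 10
Molecular formula: C8H10.
gcd of subscripts = 2; dividing each by 2:
  C: 8/2 = 4
  H: 10/2 = 5

C4H5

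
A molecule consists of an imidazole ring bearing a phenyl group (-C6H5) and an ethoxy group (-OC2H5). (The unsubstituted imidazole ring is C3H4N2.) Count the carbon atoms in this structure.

Atom tally by fragment:
  imidazole ring core → C:3 H:4 N:2
  (− 2 ring H displaced by substituents)
  + C6H5 → C:6 H:5
  + OC2H5 → C:2 H:5 O:1
Element totals:
  C: 11
  H: 12
  N: 2
  O: 1

11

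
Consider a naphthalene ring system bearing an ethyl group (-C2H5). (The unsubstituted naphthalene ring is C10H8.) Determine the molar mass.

Atom tally by fragment:
  naphthalene ring system core → C:10 H:8
  (− 1 ring H displaced by substituents)
  + C2H5 → C:2 H:5
Element totals:
  C: 12
  H: 12
Molecular formula: C12H12.
  M = 12(12.011) + 12(1.008)
    = 144.132 + 12.096 = 156.228

156.23 g/mol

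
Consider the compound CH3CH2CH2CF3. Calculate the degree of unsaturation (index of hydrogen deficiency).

0

Atom tally by fragment:
  CH3 → C:1 H:3
  CH2 → C:1 H:2
  CH2CF3 → C:2 H:2 F:3
Element totals:
  C: 4
  H: 7
  F: 3
Molecular formula: C4H7F3.
DoU = (2C + 2 + N − H − X) / 2 = (2·4 + 2 + 0 − 7 − 3) / 2 = 0.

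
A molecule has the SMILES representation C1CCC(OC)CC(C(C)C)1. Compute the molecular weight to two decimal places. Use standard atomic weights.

Atom tally by fragment:
  cyclohexane ring core → C:6 H:12
  (− 2 ring H displaced by substituents)
  + OCH3 → C:1 H:3 O:1
  + CH(CH3)2 → C:3 H:7
Element totals:
  C: 10
  H: 20
  O: 1
Molecular formula: C10H20O.
  M = 10(12.011) + 20(1.008) + 15.999
    = 120.110 + 20.160 + 15.999 = 156.269

156.27 g/mol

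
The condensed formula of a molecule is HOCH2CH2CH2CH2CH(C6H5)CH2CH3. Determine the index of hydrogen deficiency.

4

Atom tally by fragment:
  HOCH2CH2 → C:2 H:5 O:1
  CH2 → C:1 H:2
  CH2 → C:1 H:2
  CH(C6H5) → C:7 H:6
  CH2 → C:1 H:2
  CH3 → C:1 H:3
Element totals:
  C: 13
  H: 20
  O: 1
Molecular formula: C13H20O.
DoU = (2C + 2 + N − H − X) / 2 = (2·13 + 2 + 0 − 20 − 0) / 2 = 4.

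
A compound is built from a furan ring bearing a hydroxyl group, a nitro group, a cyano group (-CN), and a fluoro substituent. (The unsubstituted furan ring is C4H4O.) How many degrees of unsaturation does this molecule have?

6

Atom tally by fragment:
  furan ring core → C:4 H:4 O:1
  (− 4 ring H displaced by substituents)
  + OH → O:1 H:1
  + NO2 → N:1 O:2
  + CN → C:1 N:1
  + F → F:1
Element totals:
  C: 5
  H: 1
  F: 1
  N: 2
  O: 4
Molecular formula: C5HFN2O4.
DoU = (2C + 2 + N − H − X) / 2 = (2·5 + 2 + 2 − 1 − 1) / 2 = 6.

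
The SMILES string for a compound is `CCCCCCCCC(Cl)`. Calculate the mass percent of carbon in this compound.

66.44%

Atom tally by fragment:
  CH3 → C:1 H:3
  CH2 → C:1 H:2
  CH2 → C:1 H:2
  CH2 → C:1 H:2
  CH2 → C:1 H:2
  CH2 → C:1 H:2
  CH2 → C:1 H:2
  CH2 → C:1 H:2
  CH2Cl → C:1 H:2 Cl:1
Element totals:
  C: 9
  H: 19
  Cl: 1
Molecular formula: C9H19Cl.
Molar mass = 162.701 g/mol.
Mass from C: 9 × 12.011 = 108.099 g/mol.
%C = 108.099 / 162.701 × 100 = 66.44%.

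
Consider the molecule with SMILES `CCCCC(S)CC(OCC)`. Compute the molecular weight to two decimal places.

Atom tally by fragment:
  CH3 → C:1 H:3
  CH2 → C:1 H:2
  CH2 → C:1 H:2
  CH2 → C:1 H:2
  CH(SH) → C:1 H:2 S:1
  CH2 → C:1 H:2
  CH2OC2H5 → C:3 H:7 O:1
Element totals:
  C: 9
  H: 20
  O: 1
  S: 1
Molecular formula: C9H20OS.
  M = 9(12.011) + 20(1.008) + 15.999 + 32.06
    = 108.099 + 20.160 + 15.999 + 32.060 = 176.318

176.32 g/mol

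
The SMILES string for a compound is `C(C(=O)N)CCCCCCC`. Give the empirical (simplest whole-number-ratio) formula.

C9H19NO

Atom tally by fragment:
  H2NOCCH2 → C:2 H:4 O:1 N:1
  CH2 → C:1 H:2
  CH2 → C:1 H:2
  CH2 → C:1 H:2
  CH2 → C:1 H:2
  CH2 → C:1 H:2
  CH2 → C:1 H:2
  CH3 → C:1 H:3
Element totals:
  C: 9
  H: 19
  N: 1
  O: 1
Molecular formula: C9H19NO.
gcd of subscripts (9, 19, 1, 1) = 1, so the empirical formula equals the molecular formula.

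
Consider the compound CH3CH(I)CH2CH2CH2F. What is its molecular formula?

Atom tally by fragment:
  CH3 → C:1 H:3
  CH(I) → C:1 H:1 I:1
  CH2 → C:1 H:2
  CH2 → C:1 H:2
  CH2F → C:1 H:2 F:1
Element totals:
  C: 5
  H: 10
  F: 1
  I: 1

C5H10FI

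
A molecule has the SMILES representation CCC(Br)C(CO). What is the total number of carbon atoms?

Atom tally by fragment:
  CH3 → C:1 H:3
  CH2 → C:1 H:2
  CH(Br) → C:1 H:1 Br:1
  CH2CH2OH → C:2 H:5 O:1
Element totals:
  C: 5
  H: 11
  Br: 1
  O: 1

5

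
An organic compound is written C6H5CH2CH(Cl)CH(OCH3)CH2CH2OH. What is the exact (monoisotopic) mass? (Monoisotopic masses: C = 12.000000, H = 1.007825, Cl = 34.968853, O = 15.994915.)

228.0917

Atom tally by fragment:
  C6H5CH2 → C:7 H:7
  CH(Cl) → C:1 H:1 Cl:1
  CH(OCH3) → C:2 H:4 O:1
  CH2 → C:1 H:2
  CH2OH → C:1 H:3 O:1
Element totals:
  C: 12
  H: 17
  Cl: 1
  O: 2
Molecular formula: C12H17ClO2.
  M = 12(12.0) + 17(1.007825) + 34.968853 + 2(15.994915)
    = 144.000000 + 17.133025 + 34.968853 + 31.989830 = 228.091708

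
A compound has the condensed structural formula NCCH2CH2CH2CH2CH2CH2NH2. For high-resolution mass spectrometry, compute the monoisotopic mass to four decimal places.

126.1157

Element totals:
  C: 7
  H: 14
  N: 2
Molecular formula: C7H14N2.
  M = 7(12.0) + 14(1.007825) + 2(14.003074)
    = 84.000000 + 14.109550 + 28.006148 = 126.115698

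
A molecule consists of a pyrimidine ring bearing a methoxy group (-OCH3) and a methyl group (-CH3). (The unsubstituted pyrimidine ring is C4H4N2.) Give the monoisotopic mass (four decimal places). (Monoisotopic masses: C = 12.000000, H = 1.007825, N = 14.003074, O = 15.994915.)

Atom tally by fragment:
  pyrimidine ring core → C:4 H:4 N:2
  (− 2 ring H displaced by substituents)
  + OCH3 → C:1 H:3 O:1
  + CH3 → C:1 H:3
Element totals:
  C: 6
  H: 8
  N: 2
  O: 1
Molecular formula: C6H8N2O.
  M = 6(12.0) + 8(1.007825) + 2(14.003074) + 15.994915
    = 72.000000 + 8.062600 + 28.006148 + 15.994915 = 124.063663

124.0637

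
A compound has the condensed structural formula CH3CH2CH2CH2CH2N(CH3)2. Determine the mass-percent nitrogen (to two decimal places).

Element totals:
  C: 7
  H: 17
  N: 1
Molecular formula: C7H17N.
Molar mass = 115.220 g/mol.
Mass from N: 1 × 14.007 = 14.007 g/mol.
%N = 14.007 / 115.220 × 100 = 12.16%.

12.16%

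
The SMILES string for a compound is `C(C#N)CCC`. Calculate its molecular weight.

83.13 g/mol

Atom tally by fragment:
  NCCH2 → C:2 H:2 N:1
  CH2 → C:1 H:2
  CH2 → C:1 H:2
  CH3 → C:1 H:3
Element totals:
  C: 5
  H: 9
  N: 1
Molecular formula: C5H9N.
  M = 5(12.011) + 9(1.008) + 14.007
    = 60.055 + 9.072 + 14.007 = 83.134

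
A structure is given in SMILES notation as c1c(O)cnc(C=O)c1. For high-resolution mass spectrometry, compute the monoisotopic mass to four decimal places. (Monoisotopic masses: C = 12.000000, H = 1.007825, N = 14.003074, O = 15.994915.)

Atom tally by fragment:
  pyridine ring core → C:5 H:5 N:1
  (− 2 ring H displaced by substituents)
  + OH → O:1 H:1
  + CHO → C:1 H:1 O:1
Element totals:
  C: 6
  H: 5
  N: 1
  O: 2
Molecular formula: C6H5NO2.
  M = 6(12.0) + 5(1.007825) + 14.003074 + 2(15.994915)
    = 72.000000 + 5.039125 + 14.003074 + 31.989830 = 123.032029

123.0320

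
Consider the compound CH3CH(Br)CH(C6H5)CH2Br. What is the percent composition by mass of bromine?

Element totals:
  C: 10
  H: 12
  Br: 2
Molecular formula: C10H12Br2.
Molar mass = 292.014 g/mol.
Mass from Br: 2 × 79.904 = 159.808 g/mol.
%Br = 159.808 / 292.014 × 100 = 54.73%.

54.73%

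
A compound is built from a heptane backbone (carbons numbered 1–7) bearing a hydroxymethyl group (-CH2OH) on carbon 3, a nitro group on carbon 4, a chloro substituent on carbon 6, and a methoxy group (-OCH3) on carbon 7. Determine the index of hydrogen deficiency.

1

Atom tally by fragment:
  CH3 → C:1 H:3
  CH2 → C:1 H:2
  CH(CH2OH) → C:2 H:4 O:1
  CH(NO2) → C:1 H:1 N:1 O:2
  CH2 → C:1 H:2
  CH(Cl) → C:1 H:1 Cl:1
  CH2OCH3 → C:2 H:5 O:1
Element totals:
  C: 9
  H: 18
  Cl: 1
  N: 1
  O: 4
Molecular formula: C9H18ClNO4.
DoU = (2C + 2 + N − H − X) / 2 = (2·9 + 2 + 1 − 18 − 1) / 2 = 1.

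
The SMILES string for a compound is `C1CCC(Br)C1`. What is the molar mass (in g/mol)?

Atom tally by fragment:
  cyclopentane ring core → C:5 H:10
  (− 1 ring H displaced by substituents)
  + Br → Br:1
Element totals:
  C: 5
  H: 9
  Br: 1
Molecular formula: C5H9Br.
  M = 5(12.011) + 9(1.008) + 79.904
    = 60.055 + 9.072 + 79.904 = 149.031

149.03 g/mol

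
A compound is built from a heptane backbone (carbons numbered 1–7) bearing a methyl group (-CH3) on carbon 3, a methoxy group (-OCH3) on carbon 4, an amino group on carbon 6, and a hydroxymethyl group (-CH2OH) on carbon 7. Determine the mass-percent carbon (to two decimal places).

63.45%

Atom tally by fragment:
  CH3 → C:1 H:3
  CH2 → C:1 H:2
  CH(CH3) → C:2 H:4
  CH(OCH3) → C:2 H:4 O:1
  CH2 → C:1 H:2
  CH(NH2) → C:1 H:3 N:1
  CH2CH2OH → C:2 H:5 O:1
Element totals:
  C: 10
  H: 23
  N: 1
  O: 2
Molecular formula: C10H23NO2.
Molar mass = 189.299 g/mol.
Mass from C: 10 × 12.011 = 120.110 g/mol.
%C = 120.110 / 189.299 × 100 = 63.45%.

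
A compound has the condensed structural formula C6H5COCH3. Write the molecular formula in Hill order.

C8H8O

Atom tally by fragment:
  benzene ring core → C:6 H:6
  (− 1 ring H displaced by substituents)
  + COCH3 → C:2 H:3 O:1
Element totals:
  C: 8
  H: 8
  O: 1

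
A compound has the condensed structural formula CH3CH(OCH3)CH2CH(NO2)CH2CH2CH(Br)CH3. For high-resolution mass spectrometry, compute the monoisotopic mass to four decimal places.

Element totals:
  C: 9
  H: 18
  Br: 1
  N: 1
  O: 3
Molecular formula: C9H18BrNO3.
  M = 9(12.0) + 18(1.007825) + 78.918338 + 14.003074 + 3(15.994915)
    = 108.000000 + 18.140850 + 78.918338 + 14.003074 + 47.984745 = 267.047007

267.0470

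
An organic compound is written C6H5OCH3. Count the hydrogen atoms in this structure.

Element totals:
  C: 7
  H: 8
  O: 1

8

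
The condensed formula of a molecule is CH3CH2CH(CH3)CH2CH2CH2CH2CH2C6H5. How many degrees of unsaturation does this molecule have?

Element totals:
  C: 15
  H: 24
Molecular formula: C15H24.
DoU = (2C + 2 + N − H − X) / 2 = (2·15 + 2 + 0 − 24 − 0) / 2 = 4.

4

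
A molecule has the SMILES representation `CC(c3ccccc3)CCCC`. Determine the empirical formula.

C2H3

Atom tally by fragment:
  CH3 → C:1 H:3
  CH(C6H5) → C:7 H:6
  CH2 → C:1 H:2
  CH2 → C:1 H:2
  CH2 → C:1 H:2
  CH3 → C:1 H:3
Element totals:
  C: 12
  H: 18
Molecular formula: C12H18.
gcd of subscripts = 6; dividing each by 6:
  C: 12/6 = 2
  H: 18/6 = 3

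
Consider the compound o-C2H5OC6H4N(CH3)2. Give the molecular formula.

C10H15NO

Element totals:
  C: 10
  H: 15
  N: 1
  O: 1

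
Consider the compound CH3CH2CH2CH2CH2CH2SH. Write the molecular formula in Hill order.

Element totals:
  C: 6
  H: 14
  S: 1

C6H14S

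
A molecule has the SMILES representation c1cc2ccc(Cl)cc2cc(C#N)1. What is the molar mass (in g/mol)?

187.63 g/mol

Atom tally by fragment:
  naphthalene ring system core → C:10 H:8
  (− 2 ring H displaced by substituents)
  + Cl → Cl:1
  + CN → C:1 N:1
Element totals:
  C: 11
  H: 6
  Cl: 1
  N: 1
Molecular formula: C11H6ClN.
  M = 11(12.011) + 6(1.008) + 35.45 + 14.007
    = 132.121 + 6.048 + 35.450 + 14.007 = 187.626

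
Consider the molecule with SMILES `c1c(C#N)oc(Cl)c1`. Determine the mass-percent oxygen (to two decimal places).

12.55%

Atom tally by fragment:
  furan ring core → C:4 H:4 O:1
  (− 2 ring H displaced by substituents)
  + CN → C:1 N:1
  + Cl → Cl:1
Element totals:
  C: 5
  H: 2
  Cl: 1
  N: 1
  O: 1
Molecular formula: C5H2ClNO.
Molar mass = 127.527 g/mol.
Mass from O: 1 × 15.999 = 15.999 g/mol.
%O = 15.999 / 127.527 × 100 = 12.55%.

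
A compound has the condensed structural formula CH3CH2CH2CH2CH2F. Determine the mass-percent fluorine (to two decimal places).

21.08%

Element totals:
  C: 5
  H: 11
  F: 1
Molecular formula: C5H11F.
Molar mass = 90.141 g/mol.
Mass from F: 1 × 18.998 = 18.998 g/mol.
%F = 18.998 / 90.141 × 100 = 21.08%.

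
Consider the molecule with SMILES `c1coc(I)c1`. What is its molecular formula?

Atom tally by fragment:
  furan ring core → C:4 H:4 O:1
  (− 1 ring H displaced by substituents)
  + I → I:1
Element totals:
  C: 4
  H: 3
  I: 1
  O: 1

C4H3IO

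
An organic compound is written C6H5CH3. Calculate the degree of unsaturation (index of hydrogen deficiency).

4

Atom tally by fragment:
  benzene ring core → C:6 H:6
  (− 1 ring H displaced by substituents)
  + CH3 → C:1 H:3
Element totals:
  C: 7
  H: 8
Molecular formula: C7H8.
DoU = (2C + 2 + N − H − X) / 2 = (2·7 + 2 + 0 − 8 − 0) / 2 = 4.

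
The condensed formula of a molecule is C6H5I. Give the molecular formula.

C6H5I

Atom tally by fragment:
  benzene ring core → C:6 H:6
  (− 1 ring H displaced by substituents)
  + I → I:1
Element totals:
  C: 6
  H: 5
  I: 1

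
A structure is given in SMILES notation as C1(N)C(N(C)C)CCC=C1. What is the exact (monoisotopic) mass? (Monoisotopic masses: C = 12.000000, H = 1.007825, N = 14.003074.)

140.1313

Atom tally by fragment:
  cyclohexene ring core → C:6 H:10
  (− 2 ring H displaced by substituents)
  + NH2 → N:1 H:2
  + N(CH3)2 → N:1 C:2 H:6
Element totals:
  C: 8
  H: 16
  N: 2
Molecular formula: C8H16N2.
  M = 8(12.0) + 16(1.007825) + 2(14.003074)
    = 96.000000 + 16.125200 + 28.006148 = 140.131348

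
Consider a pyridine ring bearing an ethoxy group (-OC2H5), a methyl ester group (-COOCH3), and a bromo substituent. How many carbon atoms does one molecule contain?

9

Atom tally by fragment:
  pyridine ring core → C:5 H:5 N:1
  (− 3 ring H displaced by substituents)
  + OC2H5 → C:2 H:5 O:1
  + COOCH3 → C:2 H:3 O:2
  + Br → Br:1
Element totals:
  C: 9
  H: 10
  Br: 1
  N: 1
  O: 3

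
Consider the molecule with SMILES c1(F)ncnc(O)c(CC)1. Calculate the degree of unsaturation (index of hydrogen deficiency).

Atom tally by fragment:
  pyrimidine ring core → C:4 H:4 N:2
  (− 3 ring H displaced by substituents)
  + F → F:1
  + OH → O:1 H:1
  + C2H5 → C:2 H:5
Element totals:
  C: 6
  H: 7
  F: 1
  N: 2
  O: 1
Molecular formula: C6H7FN2O.
DoU = (2C + 2 + N − H − X) / 2 = (2·6 + 2 + 2 − 7 − 1) / 2 = 4.

4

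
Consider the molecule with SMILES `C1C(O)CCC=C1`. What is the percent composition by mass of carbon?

73.43%

Atom tally by fragment:
  cyclohexene ring core → C:6 H:10
  (− 1 ring H displaced by substituents)
  + OH → O:1 H:1
Element totals:
  C: 6
  H: 10
  O: 1
Molecular formula: C6H10O.
Molar mass = 98.145 g/mol.
Mass from C: 6 × 12.011 = 72.066 g/mol.
%C = 72.066 / 98.145 × 100 = 73.43%.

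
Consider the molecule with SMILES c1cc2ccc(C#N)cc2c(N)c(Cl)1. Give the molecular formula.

Atom tally by fragment:
  naphthalene ring system core → C:10 H:8
  (− 3 ring H displaced by substituents)
  + CN → C:1 N:1
  + NH2 → N:1 H:2
  + Cl → Cl:1
Element totals:
  C: 11
  H: 7
  Cl: 1
  N: 2

C11H7ClN2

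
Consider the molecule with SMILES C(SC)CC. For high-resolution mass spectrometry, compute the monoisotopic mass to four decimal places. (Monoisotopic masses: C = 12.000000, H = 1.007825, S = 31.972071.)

90.0503

Atom tally by fragment:
  CH3SCH2 → C:2 H:5 S:1
  CH2 → C:1 H:2
  CH3 → C:1 H:3
Element totals:
  C: 4
  H: 10
  S: 1
Molecular formula: C4H10S.
  M = 4(12.0) + 10(1.007825) + 31.972071
    = 48.000000 + 10.078250 + 31.972071 = 90.050321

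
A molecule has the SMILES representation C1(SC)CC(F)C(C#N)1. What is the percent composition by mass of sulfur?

22.08%

Atom tally by fragment:
  cyclobutane ring core → C:4 H:8
  (− 3 ring H displaced by substituents)
  + SCH3 → C:1 H:3 S:1
  + F → F:1
  + CN → C:1 N:1
Element totals:
  C: 6
  H: 8
  F: 1
  N: 1
  S: 1
Molecular formula: C6H8FNS.
Molar mass = 145.195 g/mol.
Mass from S: 1 × 32.06 = 32.060 g/mol.
%S = 32.060 / 145.195 × 100 = 22.08%.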